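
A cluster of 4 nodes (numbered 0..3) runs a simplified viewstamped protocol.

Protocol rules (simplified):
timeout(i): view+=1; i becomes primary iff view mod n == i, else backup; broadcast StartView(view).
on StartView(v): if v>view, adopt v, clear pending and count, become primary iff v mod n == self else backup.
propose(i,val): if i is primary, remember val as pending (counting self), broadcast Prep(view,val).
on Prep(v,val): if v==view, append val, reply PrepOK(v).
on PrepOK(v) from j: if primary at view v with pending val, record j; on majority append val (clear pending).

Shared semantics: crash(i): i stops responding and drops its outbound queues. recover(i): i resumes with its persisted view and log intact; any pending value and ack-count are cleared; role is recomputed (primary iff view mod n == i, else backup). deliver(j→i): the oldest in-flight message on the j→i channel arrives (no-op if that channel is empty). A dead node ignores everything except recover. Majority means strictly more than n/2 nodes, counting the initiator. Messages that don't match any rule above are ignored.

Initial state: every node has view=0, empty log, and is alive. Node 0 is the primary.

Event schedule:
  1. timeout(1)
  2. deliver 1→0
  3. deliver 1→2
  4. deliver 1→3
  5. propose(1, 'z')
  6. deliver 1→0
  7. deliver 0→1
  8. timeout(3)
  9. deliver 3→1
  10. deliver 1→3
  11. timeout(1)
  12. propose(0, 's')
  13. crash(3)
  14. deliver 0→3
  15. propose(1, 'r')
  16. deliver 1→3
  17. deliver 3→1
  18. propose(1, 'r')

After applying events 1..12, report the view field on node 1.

after 1 — timeout(1): n1:prim/v1/[-]
after 2 — deliver 1→0: n0:back/v1/[-]
after 3 — deliver 1→2: n2:back/v1/[-]
after 4 — deliver 1→3: n3:back/v1/[-]
after 5 — propose(1,'z'): ·
after 6 — deliver 1→0: n0:back/v1/[z]
after 7 — deliver 0→1: ·
after 8 — timeout(3): n3:back/v2/[-]
after 9 — deliver 3→1: n1:back/v2/[-]
after 10 — deliver 1→3: ·
after 11 — timeout(1): n1:back/v3/[-]
after 12 — propose(0,'s'): ·

3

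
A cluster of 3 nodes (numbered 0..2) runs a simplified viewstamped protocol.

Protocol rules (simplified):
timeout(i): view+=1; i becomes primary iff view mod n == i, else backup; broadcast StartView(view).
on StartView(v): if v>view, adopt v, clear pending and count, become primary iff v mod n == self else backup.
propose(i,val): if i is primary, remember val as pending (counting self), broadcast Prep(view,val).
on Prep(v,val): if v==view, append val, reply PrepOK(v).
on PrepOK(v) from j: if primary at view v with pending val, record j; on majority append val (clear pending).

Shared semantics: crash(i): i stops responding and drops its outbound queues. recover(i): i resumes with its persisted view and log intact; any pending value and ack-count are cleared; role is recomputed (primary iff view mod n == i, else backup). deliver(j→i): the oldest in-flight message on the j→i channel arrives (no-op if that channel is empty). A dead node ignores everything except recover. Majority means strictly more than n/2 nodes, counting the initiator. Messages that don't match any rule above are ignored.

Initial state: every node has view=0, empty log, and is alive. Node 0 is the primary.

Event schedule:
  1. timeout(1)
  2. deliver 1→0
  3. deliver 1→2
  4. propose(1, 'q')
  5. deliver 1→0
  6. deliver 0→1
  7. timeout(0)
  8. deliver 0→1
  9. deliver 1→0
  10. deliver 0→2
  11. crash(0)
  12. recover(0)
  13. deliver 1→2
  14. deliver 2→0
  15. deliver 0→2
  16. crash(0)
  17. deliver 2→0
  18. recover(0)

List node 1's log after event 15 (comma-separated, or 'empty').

q

1. timeout(1):  <1:prim v1 ->
2. deliver 1→0:  <0:back v1 ->
3. deliver 1→2:  <2:back v1 ->
4. propose(1,'q'):  nop
5. deliver 1→0:  <0:back v1 q>
6. deliver 0→1:  <1:prim v1 q>
7. timeout(0):  <0:back v2 q>
8. deliver 0→1:  <1:back v2 q>
9. deliver 1→0:  nop
10. deliver 0→2:  <2:prim v2 ->
11. crash(0):  <0:✗back v2 q>
12. recover(0):  <0:back v2 q>
13. deliver 1→2:  nop
14. deliver 2→0:  nop
15. deliver 0→2:  nop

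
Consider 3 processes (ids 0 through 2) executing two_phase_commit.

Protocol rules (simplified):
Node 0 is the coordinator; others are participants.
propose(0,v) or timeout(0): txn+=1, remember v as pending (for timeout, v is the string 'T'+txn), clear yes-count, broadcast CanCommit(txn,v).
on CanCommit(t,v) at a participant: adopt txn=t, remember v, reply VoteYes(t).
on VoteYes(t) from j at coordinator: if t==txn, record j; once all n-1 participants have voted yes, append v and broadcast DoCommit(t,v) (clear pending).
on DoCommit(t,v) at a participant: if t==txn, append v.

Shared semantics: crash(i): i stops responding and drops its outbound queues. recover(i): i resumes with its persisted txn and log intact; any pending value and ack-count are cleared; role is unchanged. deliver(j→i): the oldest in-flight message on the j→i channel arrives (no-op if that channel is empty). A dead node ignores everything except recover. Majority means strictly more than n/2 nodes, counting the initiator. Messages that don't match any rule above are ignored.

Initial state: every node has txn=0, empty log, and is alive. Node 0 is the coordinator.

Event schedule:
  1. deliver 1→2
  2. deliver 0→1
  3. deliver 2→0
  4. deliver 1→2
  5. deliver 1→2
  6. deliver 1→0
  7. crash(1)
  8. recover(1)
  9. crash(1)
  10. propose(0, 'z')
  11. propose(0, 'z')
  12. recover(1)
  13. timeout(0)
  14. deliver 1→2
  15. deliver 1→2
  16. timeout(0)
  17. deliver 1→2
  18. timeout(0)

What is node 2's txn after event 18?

1. deliver 1→2:  nop
2. deliver 0→1:  nop
3. deliver 2→0:  nop
4. deliver 1→2:  nop
5. deliver 1→2:  nop
6. deliver 1→0:  nop
7. crash(1):  <1:✗part t0 ->
8. recover(1):  <1:part t0 ->
9. crash(1):  <1:✗part t0 ->
10. propose(0,'z'):  <0:coor t1 ->
11. propose(0,'z'):  <0:coor t2 ->
12. recover(1):  <1:part t0 ->
13. timeout(0):  <0:coor t3 ->
14. deliver 1→2:  nop
15. deliver 1→2:  nop
16. timeout(0):  <0:coor t4 ->
17. deliver 1→2:  nop
18. timeout(0):  <0:coor t5 ->

0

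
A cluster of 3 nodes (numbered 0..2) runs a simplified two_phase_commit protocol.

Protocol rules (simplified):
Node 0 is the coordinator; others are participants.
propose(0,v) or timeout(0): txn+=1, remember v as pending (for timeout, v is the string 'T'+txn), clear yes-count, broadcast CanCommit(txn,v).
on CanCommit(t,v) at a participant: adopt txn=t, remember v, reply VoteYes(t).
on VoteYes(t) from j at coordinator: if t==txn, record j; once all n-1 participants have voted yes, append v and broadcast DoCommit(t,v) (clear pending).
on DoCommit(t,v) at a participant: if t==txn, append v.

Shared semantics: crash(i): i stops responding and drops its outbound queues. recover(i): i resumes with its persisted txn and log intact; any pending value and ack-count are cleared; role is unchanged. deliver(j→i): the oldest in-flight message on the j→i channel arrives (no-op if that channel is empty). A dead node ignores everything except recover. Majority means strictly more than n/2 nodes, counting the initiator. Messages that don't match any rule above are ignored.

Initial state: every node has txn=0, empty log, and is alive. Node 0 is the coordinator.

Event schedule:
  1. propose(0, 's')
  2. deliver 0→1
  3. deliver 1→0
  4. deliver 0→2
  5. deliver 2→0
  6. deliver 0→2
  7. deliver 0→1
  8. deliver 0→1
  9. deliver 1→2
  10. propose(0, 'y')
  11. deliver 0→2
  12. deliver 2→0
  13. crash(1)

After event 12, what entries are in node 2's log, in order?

s

[1] propose(0,'s') → N0(coor t1 [-])
[2] deliver 0→1 → N1(part t1 [-])
[3] deliver 1→0 → ∅
[4] deliver 0→2 → N2(part t1 [-])
[5] deliver 2→0 → N0(coor t1 [s])
[6] deliver 0→2 → N2(part t1 [s])
[7] deliver 0→1 → N1(part t1 [s])
[8] deliver 0→1 → ∅
[9] deliver 1→2 → ∅
[10] propose(0,'y') → N0(coor t2 [s])
[11] deliver 0→2 → N2(part t2 [s])
[12] deliver 2→0 → ∅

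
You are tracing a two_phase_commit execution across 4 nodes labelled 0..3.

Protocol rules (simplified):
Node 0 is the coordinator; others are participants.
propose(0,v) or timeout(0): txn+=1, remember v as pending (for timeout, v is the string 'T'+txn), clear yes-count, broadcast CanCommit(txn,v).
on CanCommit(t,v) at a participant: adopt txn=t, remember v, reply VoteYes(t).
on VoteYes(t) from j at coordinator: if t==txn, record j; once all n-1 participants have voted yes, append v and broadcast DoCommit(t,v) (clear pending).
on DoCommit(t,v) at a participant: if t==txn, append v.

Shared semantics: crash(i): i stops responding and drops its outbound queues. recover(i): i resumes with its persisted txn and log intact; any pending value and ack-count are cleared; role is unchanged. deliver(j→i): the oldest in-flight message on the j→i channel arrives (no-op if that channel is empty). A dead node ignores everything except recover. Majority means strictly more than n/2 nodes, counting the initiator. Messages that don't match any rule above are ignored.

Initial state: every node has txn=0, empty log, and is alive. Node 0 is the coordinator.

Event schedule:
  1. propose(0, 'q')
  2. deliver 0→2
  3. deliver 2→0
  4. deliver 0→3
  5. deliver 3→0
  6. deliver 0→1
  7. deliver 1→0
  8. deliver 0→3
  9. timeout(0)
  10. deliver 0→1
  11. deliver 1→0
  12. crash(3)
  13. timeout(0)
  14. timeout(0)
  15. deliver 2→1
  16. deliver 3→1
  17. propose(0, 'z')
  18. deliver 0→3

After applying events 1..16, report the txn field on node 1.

e1 propose(0,'q'): 0[coor,t=1,-]
e2 deliver 0→2: 2[part,t=1,-]
e3 deliver 2→0: ·
e4 deliver 0→3: 3[part,t=1,-]
e5 deliver 3→0: ·
e6 deliver 0→1: 1[part,t=1,-]
e7 deliver 1→0: 0[coor,t=1,q]
e8 deliver 0→3: 3[part,t=1,q]
e9 timeout(0): 0[coor,t=2,q]
e10 deliver 0→1: 1[part,t=1,q]
e11 deliver 1→0: ·
e12 crash(3): 3[✗part,t=1,q]
e13 timeout(0): 0[coor,t=3,q]
e14 timeout(0): 0[coor,t=4,q]
e15 deliver 2→1: ·
e16 deliver 3→1: ·

1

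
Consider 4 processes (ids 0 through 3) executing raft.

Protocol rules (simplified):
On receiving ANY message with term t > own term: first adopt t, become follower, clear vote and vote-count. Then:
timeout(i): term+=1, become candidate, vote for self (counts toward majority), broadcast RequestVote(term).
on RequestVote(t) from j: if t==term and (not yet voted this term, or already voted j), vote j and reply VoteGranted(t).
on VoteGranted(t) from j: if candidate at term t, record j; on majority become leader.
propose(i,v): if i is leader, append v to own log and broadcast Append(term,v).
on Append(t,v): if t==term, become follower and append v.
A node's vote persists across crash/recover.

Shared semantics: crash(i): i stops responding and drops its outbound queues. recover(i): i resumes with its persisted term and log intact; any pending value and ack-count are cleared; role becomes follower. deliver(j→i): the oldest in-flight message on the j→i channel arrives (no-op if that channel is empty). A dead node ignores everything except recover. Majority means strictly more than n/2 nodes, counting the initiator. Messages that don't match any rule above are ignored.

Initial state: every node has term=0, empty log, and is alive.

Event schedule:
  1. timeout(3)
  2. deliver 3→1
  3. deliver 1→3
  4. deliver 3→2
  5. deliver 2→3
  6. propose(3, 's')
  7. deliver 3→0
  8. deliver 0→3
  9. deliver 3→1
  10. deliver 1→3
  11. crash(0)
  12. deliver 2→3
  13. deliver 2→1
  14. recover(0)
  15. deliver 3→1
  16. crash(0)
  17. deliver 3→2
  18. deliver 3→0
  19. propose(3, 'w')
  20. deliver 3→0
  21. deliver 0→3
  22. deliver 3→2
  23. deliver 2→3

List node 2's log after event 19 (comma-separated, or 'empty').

s

[1] timeout(3) → N3(cand t1 [-])
[2] deliver 3→1 → N1(foll t1 [-])
[3] deliver 1→3 → ∅
[4] deliver 3→2 → N2(foll t1 [-])
[5] deliver 2→3 → N3(lead t1 [-])
[6] propose(3,'s') → N3(lead t1 [s])
[7] deliver 3→0 → N0(foll t1 [-])
[8] deliver 0→3 → ∅
[9] deliver 3→1 → N1(foll t1 [s])
[10] deliver 1→3 → ∅
[11] crash(0) → N0(✗foll t1 [-])
[12] deliver 2→3 → ∅
[13] deliver 2→1 → ∅
[14] recover(0) → N0(foll t1 [-])
[15] deliver 3→1 → ∅
[16] crash(0) → N0(✗foll t1 [-])
[17] deliver 3→2 → N2(foll t1 [s])
[18] deliver 3→0 → ∅
[19] propose(3,'w') → N3(lead t1 [s,w])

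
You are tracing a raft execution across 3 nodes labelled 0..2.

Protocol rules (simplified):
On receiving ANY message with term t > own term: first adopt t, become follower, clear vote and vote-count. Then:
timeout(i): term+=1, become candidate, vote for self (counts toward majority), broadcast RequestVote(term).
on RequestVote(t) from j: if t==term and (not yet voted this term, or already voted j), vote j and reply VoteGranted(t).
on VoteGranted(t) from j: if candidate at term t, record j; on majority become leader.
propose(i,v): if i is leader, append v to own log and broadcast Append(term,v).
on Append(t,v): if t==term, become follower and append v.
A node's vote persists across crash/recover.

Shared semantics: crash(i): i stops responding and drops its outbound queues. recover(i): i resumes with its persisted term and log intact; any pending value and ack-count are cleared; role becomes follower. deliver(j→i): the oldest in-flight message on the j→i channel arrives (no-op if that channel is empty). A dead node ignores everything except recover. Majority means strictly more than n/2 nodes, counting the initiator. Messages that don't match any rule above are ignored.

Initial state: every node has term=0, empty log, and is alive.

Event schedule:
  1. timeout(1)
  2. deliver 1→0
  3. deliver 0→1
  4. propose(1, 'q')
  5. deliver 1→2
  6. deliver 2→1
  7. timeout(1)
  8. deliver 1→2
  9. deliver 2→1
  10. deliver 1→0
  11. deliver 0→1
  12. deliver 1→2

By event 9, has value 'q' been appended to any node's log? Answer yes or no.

e1 timeout(1): 1[cand,t=1,-]
e2 deliver 1→0: 0[foll,t=1,-]
e3 deliver 0→1: 1[lead,t=1,-]
e4 propose(1,'q'): 1[lead,t=1,q]
e5 deliver 1→2: 2[foll,t=1,-]
e6 deliver 2→1: ·
e7 timeout(1): 1[cand,t=2,q]
e8 deliver 1→2: 2[foll,t=1,q]
e9 deliver 2→1: ·

yes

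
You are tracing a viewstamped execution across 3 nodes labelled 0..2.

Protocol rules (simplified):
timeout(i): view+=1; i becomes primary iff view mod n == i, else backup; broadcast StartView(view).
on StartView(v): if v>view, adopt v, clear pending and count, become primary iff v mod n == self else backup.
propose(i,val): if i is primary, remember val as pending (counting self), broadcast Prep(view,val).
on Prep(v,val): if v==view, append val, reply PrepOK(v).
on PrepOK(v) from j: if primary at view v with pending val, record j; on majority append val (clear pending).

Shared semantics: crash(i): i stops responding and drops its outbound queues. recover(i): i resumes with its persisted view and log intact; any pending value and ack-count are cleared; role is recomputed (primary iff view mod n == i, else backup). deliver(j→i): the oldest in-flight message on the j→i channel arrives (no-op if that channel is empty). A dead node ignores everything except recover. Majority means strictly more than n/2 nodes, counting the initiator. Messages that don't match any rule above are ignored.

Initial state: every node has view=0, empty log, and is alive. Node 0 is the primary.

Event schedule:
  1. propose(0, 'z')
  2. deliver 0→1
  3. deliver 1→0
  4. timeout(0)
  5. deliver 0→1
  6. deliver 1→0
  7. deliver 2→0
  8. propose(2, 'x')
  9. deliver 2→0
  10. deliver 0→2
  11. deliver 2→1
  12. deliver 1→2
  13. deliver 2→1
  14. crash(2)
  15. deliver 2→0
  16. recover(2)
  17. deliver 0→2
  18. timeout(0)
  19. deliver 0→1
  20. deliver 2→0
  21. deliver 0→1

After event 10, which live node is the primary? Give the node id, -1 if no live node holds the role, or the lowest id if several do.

1

[1] propose(0,'z') → ∅
[2] deliver 0→1 → N1(back v0 [z])
[3] deliver 1→0 → N0(prim v0 [z])
[4] timeout(0) → N0(back v1 [z])
[5] deliver 0→1 → N1(prim v1 [z])
[6] deliver 1→0 → ∅
[7] deliver 2→0 → ∅
[8] propose(2,'x') → ∅
[9] deliver 2→0 → ∅
[10] deliver 0→2 → N2(back v0 [z])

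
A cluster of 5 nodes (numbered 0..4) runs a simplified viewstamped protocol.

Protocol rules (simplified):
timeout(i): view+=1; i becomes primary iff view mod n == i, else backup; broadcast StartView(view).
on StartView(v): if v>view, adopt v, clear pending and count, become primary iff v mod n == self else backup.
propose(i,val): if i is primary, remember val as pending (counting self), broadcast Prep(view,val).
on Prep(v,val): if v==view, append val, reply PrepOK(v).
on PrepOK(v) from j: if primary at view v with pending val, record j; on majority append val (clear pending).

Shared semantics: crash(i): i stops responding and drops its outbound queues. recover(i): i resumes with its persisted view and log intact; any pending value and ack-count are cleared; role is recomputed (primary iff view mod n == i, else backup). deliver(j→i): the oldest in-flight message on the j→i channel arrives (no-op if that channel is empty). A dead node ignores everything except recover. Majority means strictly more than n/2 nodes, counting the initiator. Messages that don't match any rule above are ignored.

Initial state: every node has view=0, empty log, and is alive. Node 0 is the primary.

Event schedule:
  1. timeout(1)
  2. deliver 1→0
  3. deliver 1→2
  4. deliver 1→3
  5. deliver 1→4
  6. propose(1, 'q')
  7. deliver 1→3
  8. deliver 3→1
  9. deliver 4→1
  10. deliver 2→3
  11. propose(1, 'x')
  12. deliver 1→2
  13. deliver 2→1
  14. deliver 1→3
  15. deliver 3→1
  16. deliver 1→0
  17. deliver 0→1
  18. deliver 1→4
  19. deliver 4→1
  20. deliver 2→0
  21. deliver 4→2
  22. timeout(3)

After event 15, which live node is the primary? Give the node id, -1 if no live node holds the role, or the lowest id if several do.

e1 timeout(1): 1[prim,v=1,-]
e2 deliver 1→0: 0[back,v=1,-]
e3 deliver 1→2: 2[back,v=1,-]
e4 deliver 1→3: 3[back,v=1,-]
e5 deliver 1→4: 4[back,v=1,-]
e6 propose(1,'q'): ·
e7 deliver 1→3: 3[back,v=1,q]
e8 deliver 3→1: ·
e9 deliver 4→1: ·
e10 deliver 2→3: ·
e11 propose(1,'x'): ·
e12 deliver 1→2: 2[back,v=1,q]
e13 deliver 2→1: ·
e14 deliver 1→3: 3[back,v=1,q,x]
e15 deliver 3→1: 1[prim,v=1,x]

1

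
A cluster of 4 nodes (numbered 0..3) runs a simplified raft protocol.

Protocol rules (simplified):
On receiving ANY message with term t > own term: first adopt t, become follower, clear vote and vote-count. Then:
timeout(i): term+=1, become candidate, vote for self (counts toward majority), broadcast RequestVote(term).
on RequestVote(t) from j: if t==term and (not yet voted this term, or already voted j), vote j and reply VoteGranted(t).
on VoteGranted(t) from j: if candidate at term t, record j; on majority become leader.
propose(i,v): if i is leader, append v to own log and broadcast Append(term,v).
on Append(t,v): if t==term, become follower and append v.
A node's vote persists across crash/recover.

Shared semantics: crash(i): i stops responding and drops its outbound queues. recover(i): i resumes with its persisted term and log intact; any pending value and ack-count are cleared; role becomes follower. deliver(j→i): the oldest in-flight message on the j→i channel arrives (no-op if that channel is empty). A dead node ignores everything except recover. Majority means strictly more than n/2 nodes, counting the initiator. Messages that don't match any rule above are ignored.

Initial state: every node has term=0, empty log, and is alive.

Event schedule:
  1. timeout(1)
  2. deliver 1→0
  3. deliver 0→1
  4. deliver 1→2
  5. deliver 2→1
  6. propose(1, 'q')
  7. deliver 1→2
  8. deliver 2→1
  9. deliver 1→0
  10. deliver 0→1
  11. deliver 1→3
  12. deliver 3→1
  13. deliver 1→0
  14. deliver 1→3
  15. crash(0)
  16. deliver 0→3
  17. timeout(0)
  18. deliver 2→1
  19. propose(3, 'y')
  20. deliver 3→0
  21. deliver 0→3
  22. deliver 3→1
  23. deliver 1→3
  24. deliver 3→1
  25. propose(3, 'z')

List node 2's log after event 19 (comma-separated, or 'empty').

1. timeout(1):  <1:cand t1 ->
2. deliver 1→0:  <0:foll t1 ->
3. deliver 0→1:  nop
4. deliver 1→2:  <2:foll t1 ->
5. deliver 2→1:  <1:lead t1 ->
6. propose(1,'q'):  <1:lead t1 q>
7. deliver 1→2:  <2:foll t1 q>
8. deliver 2→1:  nop
9. deliver 1→0:  <0:foll t1 q>
10. deliver 0→1:  nop
11. deliver 1→3:  <3:foll t1 ->
12. deliver 3→1:  nop
13. deliver 1→0:  nop
14. deliver 1→3:  <3:foll t1 q>
15. crash(0):  <0:✗foll t1 q>
16. deliver 0→3:  nop
17. timeout(0):  nop
18. deliver 2→1:  nop
19. propose(3,'y'):  nop

q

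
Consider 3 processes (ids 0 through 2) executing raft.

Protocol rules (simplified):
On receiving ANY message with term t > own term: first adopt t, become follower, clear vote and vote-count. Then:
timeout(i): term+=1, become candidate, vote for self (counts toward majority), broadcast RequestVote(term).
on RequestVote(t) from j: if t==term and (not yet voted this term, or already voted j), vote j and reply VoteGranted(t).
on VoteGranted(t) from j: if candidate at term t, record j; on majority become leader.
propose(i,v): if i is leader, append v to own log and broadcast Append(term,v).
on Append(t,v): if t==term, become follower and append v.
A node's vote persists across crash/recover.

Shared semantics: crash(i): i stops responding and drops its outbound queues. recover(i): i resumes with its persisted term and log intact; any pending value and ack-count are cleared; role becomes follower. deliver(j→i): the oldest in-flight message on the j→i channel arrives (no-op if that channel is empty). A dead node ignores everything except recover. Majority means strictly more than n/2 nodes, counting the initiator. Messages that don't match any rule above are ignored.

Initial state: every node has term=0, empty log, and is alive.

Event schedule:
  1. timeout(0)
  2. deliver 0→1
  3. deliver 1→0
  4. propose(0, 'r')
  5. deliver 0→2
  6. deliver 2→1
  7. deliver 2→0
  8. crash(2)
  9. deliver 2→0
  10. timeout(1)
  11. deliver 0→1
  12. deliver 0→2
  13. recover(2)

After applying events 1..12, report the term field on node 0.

1

step 1 timeout(0): 0={cand,t=1,log=-}
step 2 deliver 0→1: 1={foll,t=1,log=-}
step 3 deliver 1→0: 0={lead,t=1,log=-}
step 4 propose(0,'r'): 0={lead,t=1,log=r}
step 5 deliver 0→2: 2={foll,t=1,log=-}
step 6 deliver 2→1: —
step 7 deliver 2→0: —
step 8 crash(2): 2={✗foll,t=1,log=-}
step 9 deliver 2→0: —
step 10 timeout(1): 1={cand,t=2,log=-}
step 11 deliver 0→1: —
step 12 deliver 0→2: —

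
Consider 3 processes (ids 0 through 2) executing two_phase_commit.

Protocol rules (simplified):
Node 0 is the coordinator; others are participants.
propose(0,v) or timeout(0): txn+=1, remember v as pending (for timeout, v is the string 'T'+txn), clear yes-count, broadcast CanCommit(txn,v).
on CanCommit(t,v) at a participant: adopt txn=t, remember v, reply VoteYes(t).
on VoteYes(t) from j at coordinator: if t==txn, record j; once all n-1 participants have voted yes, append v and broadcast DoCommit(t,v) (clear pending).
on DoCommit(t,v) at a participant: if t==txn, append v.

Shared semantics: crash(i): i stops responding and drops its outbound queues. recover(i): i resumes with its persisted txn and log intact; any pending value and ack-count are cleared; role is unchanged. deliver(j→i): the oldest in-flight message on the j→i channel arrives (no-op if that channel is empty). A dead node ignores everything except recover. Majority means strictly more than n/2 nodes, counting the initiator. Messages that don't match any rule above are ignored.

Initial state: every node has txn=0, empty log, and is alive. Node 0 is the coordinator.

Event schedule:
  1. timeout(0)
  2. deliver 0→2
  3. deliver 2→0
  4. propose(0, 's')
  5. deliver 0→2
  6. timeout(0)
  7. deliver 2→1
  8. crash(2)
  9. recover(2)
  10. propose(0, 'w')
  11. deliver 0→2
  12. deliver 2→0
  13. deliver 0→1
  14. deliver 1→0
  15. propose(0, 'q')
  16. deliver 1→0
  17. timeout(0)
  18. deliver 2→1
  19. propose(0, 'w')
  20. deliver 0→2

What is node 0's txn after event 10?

4

1. timeout(0):  <0:coor t1 ->
2. deliver 0→2:  <2:part t1 ->
3. deliver 2→0:  nop
4. propose(0,'s'):  <0:coor t2 ->
5. deliver 0→2:  <2:part t2 ->
6. timeout(0):  <0:coor t3 ->
7. deliver 2→1:  nop
8. crash(2):  <2:✗part t2 ->
9. recover(2):  <2:part t2 ->
10. propose(0,'w'):  <0:coor t4 ->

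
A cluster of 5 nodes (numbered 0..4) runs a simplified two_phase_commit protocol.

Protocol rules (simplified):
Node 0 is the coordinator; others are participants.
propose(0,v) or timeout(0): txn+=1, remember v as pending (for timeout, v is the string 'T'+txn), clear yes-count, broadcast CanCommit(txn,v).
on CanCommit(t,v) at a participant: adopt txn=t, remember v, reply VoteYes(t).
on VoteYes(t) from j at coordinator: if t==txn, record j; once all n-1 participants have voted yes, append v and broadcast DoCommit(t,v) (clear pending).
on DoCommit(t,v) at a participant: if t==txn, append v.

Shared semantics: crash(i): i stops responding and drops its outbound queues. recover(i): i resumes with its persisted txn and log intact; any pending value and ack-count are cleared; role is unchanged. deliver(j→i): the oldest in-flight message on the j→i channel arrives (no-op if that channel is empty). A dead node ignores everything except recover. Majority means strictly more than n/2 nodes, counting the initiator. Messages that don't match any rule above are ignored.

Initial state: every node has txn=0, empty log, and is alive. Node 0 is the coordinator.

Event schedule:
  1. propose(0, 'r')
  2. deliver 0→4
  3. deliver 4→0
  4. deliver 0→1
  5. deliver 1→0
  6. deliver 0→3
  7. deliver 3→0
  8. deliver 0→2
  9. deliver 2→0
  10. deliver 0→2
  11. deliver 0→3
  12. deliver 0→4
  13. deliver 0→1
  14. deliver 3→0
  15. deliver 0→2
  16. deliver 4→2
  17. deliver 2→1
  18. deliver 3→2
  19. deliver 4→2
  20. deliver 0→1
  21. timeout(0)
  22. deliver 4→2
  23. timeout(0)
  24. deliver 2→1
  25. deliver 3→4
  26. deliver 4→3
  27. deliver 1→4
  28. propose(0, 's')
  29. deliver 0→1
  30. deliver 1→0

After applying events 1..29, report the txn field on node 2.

1

step 1 propose(0,'r'): 0={coor,t=1,log=-}
step 2 deliver 0→4: 4={part,t=1,log=-}
step 3 deliver 4→0: —
step 4 deliver 0→1: 1={part,t=1,log=-}
step 5 deliver 1→0: —
step 6 deliver 0→3: 3={part,t=1,log=-}
step 7 deliver 3→0: —
step 8 deliver 0→2: 2={part,t=1,log=-}
step 9 deliver 2→0: 0={coor,t=1,log=r}
step 10 deliver 0→2: 2={part,t=1,log=r}
step 11 deliver 0→3: 3={part,t=1,log=r}
step 12 deliver 0→4: 4={part,t=1,log=r}
step 13 deliver 0→1: 1={part,t=1,log=r}
step 14 deliver 3→0: —
step 15 deliver 0→2: —
step 16 deliver 4→2: —
step 17 deliver 2→1: —
step 18 deliver 3→2: —
step 19 deliver 4→2: —
step 20 deliver 0→1: —
step 21 timeout(0): 0={coor,t=2,log=r}
step 22 deliver 4→2: —
step 23 timeout(0): 0={coor,t=3,log=r}
step 24 deliver 2→1: —
step 25 deliver 3→4: —
step 26 deliver 4→3: —
step 27 deliver 1→4: —
step 28 propose(0,'s'): 0={coor,t=4,log=r}
step 29 deliver 0→1: 1={part,t=2,log=r}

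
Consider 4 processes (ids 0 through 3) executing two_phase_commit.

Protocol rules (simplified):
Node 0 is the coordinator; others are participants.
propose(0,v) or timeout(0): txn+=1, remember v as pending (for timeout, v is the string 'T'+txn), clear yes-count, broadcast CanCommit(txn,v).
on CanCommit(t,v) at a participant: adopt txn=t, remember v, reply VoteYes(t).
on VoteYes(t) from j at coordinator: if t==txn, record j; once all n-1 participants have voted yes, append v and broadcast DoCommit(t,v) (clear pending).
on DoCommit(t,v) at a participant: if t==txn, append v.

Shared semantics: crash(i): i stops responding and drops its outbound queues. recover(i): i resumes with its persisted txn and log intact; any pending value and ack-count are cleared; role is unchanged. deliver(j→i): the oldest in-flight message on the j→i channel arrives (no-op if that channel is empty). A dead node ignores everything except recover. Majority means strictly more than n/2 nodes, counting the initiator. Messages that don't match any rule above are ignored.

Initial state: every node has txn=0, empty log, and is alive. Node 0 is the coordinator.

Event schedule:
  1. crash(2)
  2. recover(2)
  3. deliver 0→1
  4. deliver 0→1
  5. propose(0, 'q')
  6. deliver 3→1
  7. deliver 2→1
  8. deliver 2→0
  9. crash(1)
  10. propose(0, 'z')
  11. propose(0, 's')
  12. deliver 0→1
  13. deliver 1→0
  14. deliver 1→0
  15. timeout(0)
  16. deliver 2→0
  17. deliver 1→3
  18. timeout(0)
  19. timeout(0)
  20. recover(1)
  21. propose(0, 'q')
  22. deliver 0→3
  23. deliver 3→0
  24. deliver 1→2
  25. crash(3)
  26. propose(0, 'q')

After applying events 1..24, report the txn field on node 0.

7

after 1 — crash(2): n2:✗part/t0/[-]
after 2 — recover(2): n2:part/t0/[-]
after 3 — deliver 0→1: ·
after 4 — deliver 0→1: ·
after 5 — propose(0,'q'): n0:coor/t1/[-]
after 6 — deliver 3→1: ·
after 7 — deliver 2→1: ·
after 8 — deliver 2→0: ·
after 9 — crash(1): n1:✗part/t0/[-]
after 10 — propose(0,'z'): n0:coor/t2/[-]
after 11 — propose(0,'s'): n0:coor/t3/[-]
after 12 — deliver 0→1: ·
after 13 — deliver 1→0: ·
after 14 — deliver 1→0: ·
after 15 — timeout(0): n0:coor/t4/[-]
after 16 — deliver 2→0: ·
after 17 — deliver 1→3: ·
after 18 — timeout(0): n0:coor/t5/[-]
after 19 — timeout(0): n0:coor/t6/[-]
after 20 — recover(1): n1:part/t0/[-]
after 21 — propose(0,'q'): n0:coor/t7/[-]
after 22 — deliver 0→3: n3:part/t1/[-]
after 23 — deliver 3→0: ·
after 24 — deliver 1→2: ·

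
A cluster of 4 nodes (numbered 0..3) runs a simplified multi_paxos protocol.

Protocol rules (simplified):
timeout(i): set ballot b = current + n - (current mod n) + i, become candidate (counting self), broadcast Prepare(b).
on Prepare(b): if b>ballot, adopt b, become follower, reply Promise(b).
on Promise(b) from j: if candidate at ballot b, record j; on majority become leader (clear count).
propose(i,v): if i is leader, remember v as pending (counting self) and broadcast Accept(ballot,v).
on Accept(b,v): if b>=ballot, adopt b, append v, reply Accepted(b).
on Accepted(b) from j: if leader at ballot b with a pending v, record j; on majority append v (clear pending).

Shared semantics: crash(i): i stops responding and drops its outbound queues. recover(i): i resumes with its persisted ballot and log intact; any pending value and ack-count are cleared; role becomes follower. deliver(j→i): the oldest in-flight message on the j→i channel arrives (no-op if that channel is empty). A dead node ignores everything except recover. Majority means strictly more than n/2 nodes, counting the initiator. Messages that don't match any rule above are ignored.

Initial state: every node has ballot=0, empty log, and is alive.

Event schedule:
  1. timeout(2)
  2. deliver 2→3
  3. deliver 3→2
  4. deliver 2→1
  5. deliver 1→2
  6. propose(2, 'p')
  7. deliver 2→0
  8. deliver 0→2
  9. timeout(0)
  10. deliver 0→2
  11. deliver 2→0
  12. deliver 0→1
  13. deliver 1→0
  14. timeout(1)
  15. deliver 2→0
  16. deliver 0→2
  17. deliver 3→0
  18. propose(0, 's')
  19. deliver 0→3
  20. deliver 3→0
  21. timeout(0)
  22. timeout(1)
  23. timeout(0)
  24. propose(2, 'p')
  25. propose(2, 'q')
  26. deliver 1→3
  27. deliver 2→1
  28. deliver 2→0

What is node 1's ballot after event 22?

17

step 1 timeout(2): 2={cand,b=6,log=-}
step 2 deliver 2→3: 3={foll,b=6,log=-}
step 3 deliver 3→2: —
step 4 deliver 2→1: 1={foll,b=6,log=-}
step 5 deliver 1→2: 2={lead,b=6,log=-}
step 6 propose(2,'p'): —
step 7 deliver 2→0: 0={foll,b=6,log=-}
step 8 deliver 0→2: —
step 9 timeout(0): 0={cand,b=8,log=-}
step 10 deliver 0→2: 2={foll,b=8,log=-}
step 11 deliver 2→0: —
step 12 deliver 0→1: 1={foll,b=8,log=-}
step 13 deliver 1→0: —
step 14 timeout(1): 1={cand,b=13,log=-}
step 15 deliver 2→0: 0={lead,b=8,log=-}
step 16 deliver 0→2: —
step 17 deliver 3→0: —
step 18 propose(0,'s'): —
step 19 deliver 0→3: 3={foll,b=8,log=-}
step 20 deliver 3→0: —
step 21 timeout(0): 0={cand,b=12,log=-}
step 22 timeout(1): 1={cand,b=17,log=-}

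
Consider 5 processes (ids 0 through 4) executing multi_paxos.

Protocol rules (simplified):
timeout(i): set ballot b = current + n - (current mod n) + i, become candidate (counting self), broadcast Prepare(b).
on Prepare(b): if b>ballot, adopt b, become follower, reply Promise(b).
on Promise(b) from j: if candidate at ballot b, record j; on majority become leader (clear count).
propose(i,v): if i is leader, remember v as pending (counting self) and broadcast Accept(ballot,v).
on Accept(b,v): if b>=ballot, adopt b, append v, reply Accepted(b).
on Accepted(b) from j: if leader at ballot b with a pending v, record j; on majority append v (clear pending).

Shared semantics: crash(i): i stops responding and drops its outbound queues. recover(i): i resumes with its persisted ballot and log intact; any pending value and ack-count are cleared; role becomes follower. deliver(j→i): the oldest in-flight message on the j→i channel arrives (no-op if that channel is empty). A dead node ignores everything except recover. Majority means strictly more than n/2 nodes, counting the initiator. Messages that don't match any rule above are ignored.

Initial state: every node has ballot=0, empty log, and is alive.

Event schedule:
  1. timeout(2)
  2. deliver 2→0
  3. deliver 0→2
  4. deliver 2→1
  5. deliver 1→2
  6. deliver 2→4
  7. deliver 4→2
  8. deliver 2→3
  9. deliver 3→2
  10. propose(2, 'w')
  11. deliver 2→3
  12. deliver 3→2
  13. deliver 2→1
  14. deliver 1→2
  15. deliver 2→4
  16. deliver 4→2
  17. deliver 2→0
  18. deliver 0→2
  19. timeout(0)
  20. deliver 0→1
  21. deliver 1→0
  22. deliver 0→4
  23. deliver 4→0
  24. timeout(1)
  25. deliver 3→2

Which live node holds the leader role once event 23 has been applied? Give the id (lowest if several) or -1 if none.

step 1 timeout(2): 2={cand,b=7,log=-}
step 2 deliver 2→0: 0={foll,b=7,log=-}
step 3 deliver 0→2: —
step 4 deliver 2→1: 1={foll,b=7,log=-}
step 5 deliver 1→2: 2={lead,b=7,log=-}
step 6 deliver 2→4: 4={foll,b=7,log=-}
step 7 deliver 4→2: —
step 8 deliver 2→3: 3={foll,b=7,log=-}
step 9 deliver 3→2: —
step 10 propose(2,'w'): —
step 11 deliver 2→3: 3={foll,b=7,log=w}
step 12 deliver 3→2: —
step 13 deliver 2→1: 1={foll,b=7,log=w}
step 14 deliver 1→2: 2={lead,b=7,log=w}
step 15 deliver 2→4: 4={foll,b=7,log=w}
step 16 deliver 4→2: —
step 17 deliver 2→0: 0={foll,b=7,log=w}
step 18 deliver 0→2: —
step 19 timeout(0): 0={cand,b=10,log=w}
step 20 deliver 0→1: 1={foll,b=10,log=w}
step 21 deliver 1→0: —
step 22 deliver 0→4: 4={foll,b=10,log=w}
step 23 deliver 4→0: 0={lead,b=10,log=w}

0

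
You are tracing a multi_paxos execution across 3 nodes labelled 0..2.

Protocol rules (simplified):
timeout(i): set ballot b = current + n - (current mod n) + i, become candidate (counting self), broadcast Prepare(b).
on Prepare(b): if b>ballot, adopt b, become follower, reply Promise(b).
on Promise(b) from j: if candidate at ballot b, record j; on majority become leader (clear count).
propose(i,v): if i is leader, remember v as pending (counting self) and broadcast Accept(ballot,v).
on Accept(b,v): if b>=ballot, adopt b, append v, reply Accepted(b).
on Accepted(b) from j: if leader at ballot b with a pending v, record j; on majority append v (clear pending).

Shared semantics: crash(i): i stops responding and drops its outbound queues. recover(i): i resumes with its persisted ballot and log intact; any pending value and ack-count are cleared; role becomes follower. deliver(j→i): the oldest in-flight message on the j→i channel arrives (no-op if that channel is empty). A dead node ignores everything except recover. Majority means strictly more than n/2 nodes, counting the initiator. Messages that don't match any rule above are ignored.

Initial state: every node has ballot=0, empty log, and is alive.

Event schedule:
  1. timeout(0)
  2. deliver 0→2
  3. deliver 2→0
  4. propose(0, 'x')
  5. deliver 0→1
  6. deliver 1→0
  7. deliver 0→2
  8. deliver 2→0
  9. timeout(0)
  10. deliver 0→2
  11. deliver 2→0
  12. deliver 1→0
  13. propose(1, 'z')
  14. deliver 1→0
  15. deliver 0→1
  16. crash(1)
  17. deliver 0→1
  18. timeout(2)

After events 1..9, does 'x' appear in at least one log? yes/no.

step 1 timeout(0): 0={cand,b=3,log=-}
step 2 deliver 0→2: 2={foll,b=3,log=-}
step 3 deliver 2→0: 0={lead,b=3,log=-}
step 4 propose(0,'x'): —
step 5 deliver 0→1: 1={foll,b=3,log=-}
step 6 deliver 1→0: —
step 7 deliver 0→2: 2={foll,b=3,log=x}
step 8 deliver 2→0: 0={lead,b=3,log=x}
step 9 timeout(0): 0={cand,b=6,log=x}

yes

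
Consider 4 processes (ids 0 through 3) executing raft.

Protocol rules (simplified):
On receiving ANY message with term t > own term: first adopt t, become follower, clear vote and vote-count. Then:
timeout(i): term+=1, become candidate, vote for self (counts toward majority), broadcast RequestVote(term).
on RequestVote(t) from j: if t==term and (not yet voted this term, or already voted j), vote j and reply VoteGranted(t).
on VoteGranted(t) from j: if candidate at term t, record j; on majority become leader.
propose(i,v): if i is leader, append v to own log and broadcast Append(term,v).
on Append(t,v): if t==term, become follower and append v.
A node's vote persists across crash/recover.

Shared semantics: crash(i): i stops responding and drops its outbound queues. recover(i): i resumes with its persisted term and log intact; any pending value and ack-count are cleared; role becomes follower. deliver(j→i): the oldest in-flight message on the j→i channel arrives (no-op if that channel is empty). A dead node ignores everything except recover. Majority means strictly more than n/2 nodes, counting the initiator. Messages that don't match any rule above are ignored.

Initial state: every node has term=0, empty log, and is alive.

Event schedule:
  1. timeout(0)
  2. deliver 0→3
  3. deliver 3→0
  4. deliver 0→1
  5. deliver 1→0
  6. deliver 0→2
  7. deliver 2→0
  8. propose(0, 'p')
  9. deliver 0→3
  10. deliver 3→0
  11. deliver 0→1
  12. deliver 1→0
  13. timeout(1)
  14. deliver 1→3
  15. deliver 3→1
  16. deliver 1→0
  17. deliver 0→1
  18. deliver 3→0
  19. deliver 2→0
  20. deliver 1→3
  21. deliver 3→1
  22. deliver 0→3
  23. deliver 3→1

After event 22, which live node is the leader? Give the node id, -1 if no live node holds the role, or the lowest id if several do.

1

after 1 — timeout(0): n0:cand/t1/[-]
after 2 — deliver 0→3: n3:foll/t1/[-]
after 3 — deliver 3→0: ·
after 4 — deliver 0→1: n1:foll/t1/[-]
after 5 — deliver 1→0: n0:lead/t1/[-]
after 6 — deliver 0→2: n2:foll/t1/[-]
after 7 — deliver 2→0: ·
after 8 — propose(0,'p'): n0:lead/t1/[p]
after 9 — deliver 0→3: n3:foll/t1/[p]
after 10 — deliver 3→0: ·
after 11 — deliver 0→1: n1:foll/t1/[p]
after 12 — deliver 1→0: ·
after 13 — timeout(1): n1:cand/t2/[p]
after 14 — deliver 1→3: n3:foll/t2/[p]
after 15 — deliver 3→1: ·
after 16 — deliver 1→0: n0:foll/t2/[p]
after 17 — deliver 0→1: n1:lead/t2/[p]
after 18 — deliver 3→0: ·
after 19 — deliver 2→0: ·
after 20 — deliver 1→3: ·
after 21 — deliver 3→1: ·
after 22 — deliver 0→3: ·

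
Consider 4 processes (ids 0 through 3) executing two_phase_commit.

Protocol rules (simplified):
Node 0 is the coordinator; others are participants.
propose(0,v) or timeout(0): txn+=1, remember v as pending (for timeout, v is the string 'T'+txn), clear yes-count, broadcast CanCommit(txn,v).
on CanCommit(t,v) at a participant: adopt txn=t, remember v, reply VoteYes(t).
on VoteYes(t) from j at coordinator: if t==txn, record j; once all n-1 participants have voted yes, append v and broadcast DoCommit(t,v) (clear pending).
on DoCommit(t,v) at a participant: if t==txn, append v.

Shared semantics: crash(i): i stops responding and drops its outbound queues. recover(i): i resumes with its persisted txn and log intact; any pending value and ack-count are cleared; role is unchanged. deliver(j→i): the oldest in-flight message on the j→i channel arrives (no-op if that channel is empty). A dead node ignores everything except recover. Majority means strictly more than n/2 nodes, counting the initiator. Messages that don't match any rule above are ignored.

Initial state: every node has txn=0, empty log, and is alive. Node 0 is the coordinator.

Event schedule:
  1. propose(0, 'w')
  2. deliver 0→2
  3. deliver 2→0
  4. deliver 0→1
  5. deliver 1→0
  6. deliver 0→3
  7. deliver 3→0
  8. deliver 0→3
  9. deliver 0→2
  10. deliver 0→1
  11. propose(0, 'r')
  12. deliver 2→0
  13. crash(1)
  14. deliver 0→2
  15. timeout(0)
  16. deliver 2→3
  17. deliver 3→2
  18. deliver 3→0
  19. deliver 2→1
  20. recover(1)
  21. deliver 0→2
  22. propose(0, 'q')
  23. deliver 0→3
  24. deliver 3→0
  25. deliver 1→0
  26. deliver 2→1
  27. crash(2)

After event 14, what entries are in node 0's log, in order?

w

e1 propose(0,'w'): 0[coor,t=1,-]
e2 deliver 0→2: 2[part,t=1,-]
e3 deliver 2→0: ·
e4 deliver 0→1: 1[part,t=1,-]
e5 deliver 1→0: ·
e6 deliver 0→3: 3[part,t=1,-]
e7 deliver 3→0: 0[coor,t=1,w]
e8 deliver 0→3: 3[part,t=1,w]
e9 deliver 0→2: 2[part,t=1,w]
e10 deliver 0→1: 1[part,t=1,w]
e11 propose(0,'r'): 0[coor,t=2,w]
e12 deliver 2→0: ·
e13 crash(1): 1[✗part,t=1,w]
e14 deliver 0→2: 2[part,t=2,w]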